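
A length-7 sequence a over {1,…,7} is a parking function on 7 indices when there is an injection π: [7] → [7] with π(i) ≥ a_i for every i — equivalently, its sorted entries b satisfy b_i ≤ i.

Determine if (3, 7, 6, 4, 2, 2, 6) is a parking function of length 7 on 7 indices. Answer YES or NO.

Rearranged: b = (2, 2, 3, 4, 6, 6, 7).
  b_1=2 > 1
  fails at i=1 ⇒ NO

NO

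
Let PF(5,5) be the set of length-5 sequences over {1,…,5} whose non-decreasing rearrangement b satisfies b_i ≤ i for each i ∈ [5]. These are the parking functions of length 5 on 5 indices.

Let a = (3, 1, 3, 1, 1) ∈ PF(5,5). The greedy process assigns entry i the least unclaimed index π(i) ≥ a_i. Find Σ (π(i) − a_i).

Σπ = 15 ({1..5} each once); Σa = 3+1+3+1+1 = 9; disp = 15−9 = 6.

6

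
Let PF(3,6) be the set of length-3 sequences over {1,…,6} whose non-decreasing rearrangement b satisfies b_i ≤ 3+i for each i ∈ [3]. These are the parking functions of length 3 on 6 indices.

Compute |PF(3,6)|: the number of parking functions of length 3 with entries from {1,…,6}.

|PF(3,6)| = (7−3)·7^(3−1) = 4×49 = 196 [KW]
One tuple (1,5,5) → sorted (1,5,5): b_i ≤ 3+i ∀i, a PF.

196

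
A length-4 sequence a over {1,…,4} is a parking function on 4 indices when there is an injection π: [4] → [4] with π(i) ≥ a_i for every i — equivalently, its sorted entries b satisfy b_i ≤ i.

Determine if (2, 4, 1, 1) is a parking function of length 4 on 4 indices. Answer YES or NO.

Rearranged: b = (1, 1, 2, 4).
  b_1=1 ≤ 1
  b_2=1 ≤ 2
  b_3=2 ≤ 3
  b_4=4 ≤ 4
All bounds hold ⇒ YES

YES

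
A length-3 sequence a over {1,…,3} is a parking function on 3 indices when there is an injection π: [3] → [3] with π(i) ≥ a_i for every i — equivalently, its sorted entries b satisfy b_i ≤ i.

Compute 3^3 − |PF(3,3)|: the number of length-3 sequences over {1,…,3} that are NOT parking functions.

11

|PF(3,3)| = 1·4^2 = 1·16 = 16 [KW]
E.g. (2,3,3) → sorted (2,3,3): b_1=2>1, not a PF.
Total 27; non-PF = 27−16 = 11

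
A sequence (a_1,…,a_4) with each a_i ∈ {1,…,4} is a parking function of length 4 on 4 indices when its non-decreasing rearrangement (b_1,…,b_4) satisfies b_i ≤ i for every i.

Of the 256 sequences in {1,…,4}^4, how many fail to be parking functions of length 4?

Count = 1·5^3 = 1 · 125 = 125 [KW]
Example (4,1,4,4) → sorted (1,4,4,4): b_2=4>2, not a PF.
So 256 − 125 = 131 fail.

131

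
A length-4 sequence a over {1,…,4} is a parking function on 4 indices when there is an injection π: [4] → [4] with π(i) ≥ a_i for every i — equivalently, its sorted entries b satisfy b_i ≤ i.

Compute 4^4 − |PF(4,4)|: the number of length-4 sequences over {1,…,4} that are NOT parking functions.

Count = (4+1−4)·(4+1)^{4−1} = 1 · 125 = 125
E.g. (3,3,4,4) → sorted (3,3,4,4): b_1=3>1, not a PF.
Total 256; non-PF = 256−125 = 131

131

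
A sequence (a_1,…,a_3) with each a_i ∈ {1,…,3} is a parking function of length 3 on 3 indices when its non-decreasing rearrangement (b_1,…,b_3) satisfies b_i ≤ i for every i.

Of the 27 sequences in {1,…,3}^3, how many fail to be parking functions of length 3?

11

|PF| = (4−3)·4^(3−1) = 1 · 16 = 16 [KW]
E.g. (3,3,2) → sorted (2,3,3): b_1=2>1, not a PF.
So 27 − 16 = 11 fail.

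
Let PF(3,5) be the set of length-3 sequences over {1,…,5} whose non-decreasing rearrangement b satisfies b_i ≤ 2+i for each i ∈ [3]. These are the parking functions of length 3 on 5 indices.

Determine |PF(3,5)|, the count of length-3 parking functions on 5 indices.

108

|PF(3,5)| = 3·6^2 = 3 · 36 = 108
One tuple (4,4,3) → sorted (3,4,4): b_i ≤ 2+i ∀i, a PF.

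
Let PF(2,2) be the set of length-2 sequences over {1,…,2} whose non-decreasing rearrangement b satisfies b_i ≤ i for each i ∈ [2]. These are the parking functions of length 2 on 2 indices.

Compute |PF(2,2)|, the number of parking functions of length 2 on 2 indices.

|PF| = (2−2+1)·(2+1)^(2−1) = 1×3 = 3
One tuple (2,1) → sorted (1,2): b_i ≤ i ∀i, a PF.

3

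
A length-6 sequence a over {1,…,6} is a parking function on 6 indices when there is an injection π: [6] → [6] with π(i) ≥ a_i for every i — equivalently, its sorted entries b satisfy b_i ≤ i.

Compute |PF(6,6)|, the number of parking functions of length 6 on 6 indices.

16807

|PF| = 1·7^5 = 1 · 16807 = 16807 [KW]
E.g. (4,1,3,2,1,2) → sorted (1,1,2,2,3,4): b_i ≤ i ∀i, a PF.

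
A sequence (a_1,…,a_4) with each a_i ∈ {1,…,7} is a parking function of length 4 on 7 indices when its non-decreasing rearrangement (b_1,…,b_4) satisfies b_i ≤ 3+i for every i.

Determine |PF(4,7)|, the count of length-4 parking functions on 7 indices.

|PF| = (7+1−4)·(7+1)^{4−1} = 4 · 512 = 2048 [KW]
Check (3,6,4,5) → sorted (3,4,5,6): b_i ≤ 3+i ∀i, a PF.

2048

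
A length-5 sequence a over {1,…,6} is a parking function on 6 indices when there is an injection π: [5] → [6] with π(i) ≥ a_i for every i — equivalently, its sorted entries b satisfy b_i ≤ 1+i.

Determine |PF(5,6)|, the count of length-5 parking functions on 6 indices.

4802

|PF(5,6)| = (6−5+1)·(6+1)^(5−1) = 2 · 2401 = 4802
Example (4,1,6,5,1) → sorted (1,1,4,5,6): b_i ≤ 1+i ∀i, a PF.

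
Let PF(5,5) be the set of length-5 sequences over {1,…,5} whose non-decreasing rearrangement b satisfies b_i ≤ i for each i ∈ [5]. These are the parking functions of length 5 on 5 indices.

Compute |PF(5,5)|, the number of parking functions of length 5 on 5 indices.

1296

|PF(5,5)| = (5+1−5)·(5+1)^{5−1} = 1·1296 = 1296 [KW]
E.g. (1,1,1,5,1) → sorted (1,1,1,1,5): b_i ≤ i ∀i, a PF.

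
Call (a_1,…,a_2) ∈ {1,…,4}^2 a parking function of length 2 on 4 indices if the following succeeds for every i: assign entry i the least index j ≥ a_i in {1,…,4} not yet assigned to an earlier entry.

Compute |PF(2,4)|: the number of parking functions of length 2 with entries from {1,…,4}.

15

#PF = (4+1−2)·(4+1)^{2−1} = 3×5 = 15 (Konheim–Weiss)
Check (3,3) → sorted (3,3): b_i ≤ 2+i ∀i, a PF.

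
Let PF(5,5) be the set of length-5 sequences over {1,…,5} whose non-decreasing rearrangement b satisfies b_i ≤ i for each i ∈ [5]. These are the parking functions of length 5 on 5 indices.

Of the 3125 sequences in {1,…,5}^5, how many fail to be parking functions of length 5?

Count = (5+1−5)·(5+1)^{5−1} = 1×1296 = 1296 (Pollak)
Check (3,4,3,5,4) → sorted (3,3,4,4,5): b_1=3>1, not a PF.
Total 3125; non-PF = 3125−1296 = 1829

1829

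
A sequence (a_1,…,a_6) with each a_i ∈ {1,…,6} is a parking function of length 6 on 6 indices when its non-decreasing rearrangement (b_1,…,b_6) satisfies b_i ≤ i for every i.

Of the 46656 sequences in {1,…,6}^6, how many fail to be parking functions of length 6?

29849

|PF| = (7−6)·7^(6−1) = 1 · 16807 = 16807
E.g. (3,1,3,4,3,6) → sorted (1,3,3,3,4,6): b_2=3>2, not a PF.
6^6 − 16807 = 46656 − 16807 = 29849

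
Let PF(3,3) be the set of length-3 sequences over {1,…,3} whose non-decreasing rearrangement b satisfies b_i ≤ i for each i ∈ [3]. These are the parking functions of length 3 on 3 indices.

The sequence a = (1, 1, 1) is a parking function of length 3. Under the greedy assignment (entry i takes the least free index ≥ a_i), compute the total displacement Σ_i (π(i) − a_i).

3

Σπ = 3·4/2 = 6 (π permutes [3]); Σa = 1+1+1 = 3; disp = 6−3 = 3.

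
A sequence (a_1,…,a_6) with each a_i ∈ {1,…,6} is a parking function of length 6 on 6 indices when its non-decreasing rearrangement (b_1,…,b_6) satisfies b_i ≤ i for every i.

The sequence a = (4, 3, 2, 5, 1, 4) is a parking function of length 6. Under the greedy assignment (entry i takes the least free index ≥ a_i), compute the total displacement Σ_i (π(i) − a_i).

Σπ(i) = 1+…+6 = 21; Σa = 4+3+2+5+1+4 = 19; disp = 21−19 = 2.

2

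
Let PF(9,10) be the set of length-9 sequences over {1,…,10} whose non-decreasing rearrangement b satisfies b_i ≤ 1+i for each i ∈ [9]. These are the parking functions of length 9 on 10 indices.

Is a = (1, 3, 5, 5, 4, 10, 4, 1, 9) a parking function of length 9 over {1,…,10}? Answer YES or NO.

YES

Sorted: b = (1, 1, 3, 4, 4, 5, 5, 9, 10).
  b_1=1 ≤ 2
  b_2=1 ≤ 3
  b_3=3 ≤ 4
  b_4=4 ≤ 5
  b_5=4 ≤ 6
  b_6=5 ≤ 7
  b_7=5 ≤ 8
  b_8=9 ≤ 9
  b_9=10 ≤ 10
All bounds hold ⇒ YES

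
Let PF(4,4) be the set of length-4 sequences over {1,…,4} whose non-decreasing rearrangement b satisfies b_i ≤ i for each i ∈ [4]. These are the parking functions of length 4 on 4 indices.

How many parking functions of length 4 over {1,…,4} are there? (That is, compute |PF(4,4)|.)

Count = (5−4)·5^(4−1) = 1×125 = 125 (Konheim–Weiss)
One tuple (4,1,3,2) → sorted (1,2,3,4): b_i ≤ i ∀i, a PF.

125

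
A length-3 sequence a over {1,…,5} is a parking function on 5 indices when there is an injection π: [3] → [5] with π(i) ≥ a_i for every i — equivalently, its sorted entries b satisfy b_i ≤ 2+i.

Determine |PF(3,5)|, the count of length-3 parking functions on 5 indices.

108

|PF| = (5+1−3)·(5+1)^{3−1} = 3 · 36 = 108 (Pollak)
E.g. (4,3,2) → sorted (2,3,4): b_i ≤ 2+i ∀i, a PF.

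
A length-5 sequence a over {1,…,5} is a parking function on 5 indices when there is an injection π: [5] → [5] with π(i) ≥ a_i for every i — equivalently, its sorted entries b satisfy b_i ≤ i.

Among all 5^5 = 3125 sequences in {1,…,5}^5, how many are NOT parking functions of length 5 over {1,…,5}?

1829

Count = (5−5+1)·(5+1)^(5−1) = 1·1296 = 1296 (Konheim–Weiss)
Example (4,5,3,5,5) → sorted (3,4,5,5,5): b_1=3>1, not a PF.
Total 3125; non-PF = 3125−1296 = 1829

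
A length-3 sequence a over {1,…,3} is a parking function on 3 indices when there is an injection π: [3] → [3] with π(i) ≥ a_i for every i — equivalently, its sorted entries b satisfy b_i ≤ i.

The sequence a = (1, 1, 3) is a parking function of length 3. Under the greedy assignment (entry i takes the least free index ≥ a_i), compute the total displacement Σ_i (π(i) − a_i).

Σπ = 6 ({1..3} each once); Σa = 1+1+3 = 5; disp = 6−5 = 1.

1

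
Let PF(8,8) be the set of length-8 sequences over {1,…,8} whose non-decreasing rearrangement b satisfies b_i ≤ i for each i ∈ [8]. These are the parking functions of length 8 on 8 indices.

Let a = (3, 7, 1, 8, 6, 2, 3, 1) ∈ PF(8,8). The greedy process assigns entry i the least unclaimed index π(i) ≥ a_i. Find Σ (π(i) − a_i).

5

Σπ = 8·9/2 = 36 (π permutes [8]); Σa = 3+7+1+8+6+2+3+1 = 31; disp = 36−31 = 5.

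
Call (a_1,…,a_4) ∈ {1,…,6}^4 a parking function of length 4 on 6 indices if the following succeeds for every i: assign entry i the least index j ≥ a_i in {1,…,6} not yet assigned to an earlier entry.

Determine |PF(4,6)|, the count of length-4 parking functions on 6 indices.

#PF = 3·7^3 = 3·343 = 1029
Example (3,4,6,1) → sorted (1,3,4,6): b_i ≤ 2+i ∀i, a PF.

1029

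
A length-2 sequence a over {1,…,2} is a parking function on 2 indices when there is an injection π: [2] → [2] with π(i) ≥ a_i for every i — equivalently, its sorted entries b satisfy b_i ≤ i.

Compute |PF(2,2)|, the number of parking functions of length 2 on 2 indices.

|PF| = (3−2)·3^(2−1) = 1×3 = 3 (Pollak)
Example (1,1) → sorted (1,1): b_i ≤ i ∀i, a PF.

3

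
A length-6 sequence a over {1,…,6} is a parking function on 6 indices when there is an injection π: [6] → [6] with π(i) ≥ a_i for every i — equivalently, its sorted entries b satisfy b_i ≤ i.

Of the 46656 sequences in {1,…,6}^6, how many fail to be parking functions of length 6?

|PF| = 1·7^5 = 1 · 16807 = 16807
Example (2,1,6,1,6,6) → sorted (1,1,2,6,6,6): b_4=6>4, not a PF.
6^6 − 16807 = 46656 − 16807 = 29849

29849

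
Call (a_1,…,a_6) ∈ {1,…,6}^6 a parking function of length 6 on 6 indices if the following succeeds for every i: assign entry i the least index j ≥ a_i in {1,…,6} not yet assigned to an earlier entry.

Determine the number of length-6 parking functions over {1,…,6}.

16807

#PF = (6−6+1)·(6+1)^(6−1) = 1 · 16807 = 16807 (Pollak)
Example (3,1,1,4,5,4) → sorted (1,1,3,4,4,5): b_i ≤ i ∀i, a PF.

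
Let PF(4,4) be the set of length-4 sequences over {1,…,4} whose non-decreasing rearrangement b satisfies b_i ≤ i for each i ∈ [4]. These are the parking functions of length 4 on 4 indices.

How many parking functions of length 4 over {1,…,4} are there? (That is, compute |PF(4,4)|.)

125

Count = (4−4+1)·(4+1)^(4−1) = 1×125 = 125
E.g. (1,2,1,4) → sorted (1,1,2,4): b_i ≤ i ∀i, a PF.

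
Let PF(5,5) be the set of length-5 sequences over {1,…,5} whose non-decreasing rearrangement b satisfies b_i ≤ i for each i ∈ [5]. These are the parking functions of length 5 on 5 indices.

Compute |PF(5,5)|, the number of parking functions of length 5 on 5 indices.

1296

Count = 1·6^4 = 1×1296 = 1296 [KW]
One tuple (4,1,3,2,4) → sorted (1,2,3,4,4): b_i ≤ i ∀i, a PF.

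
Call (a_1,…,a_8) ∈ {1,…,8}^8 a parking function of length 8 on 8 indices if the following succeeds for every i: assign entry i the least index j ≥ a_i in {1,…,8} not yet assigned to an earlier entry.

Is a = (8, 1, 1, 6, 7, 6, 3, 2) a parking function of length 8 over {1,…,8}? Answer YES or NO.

Sorted: b = (1, 1, 2, 3, 6, 6, 7, 8).
  b_1=1 ≤ 1
  b_2=1 ≤ 2
  b_3=2 ≤ 3
  b_4=3 ≤ 4
  b_5=6 > 5
  fails at i=5 ⇒ NO

NO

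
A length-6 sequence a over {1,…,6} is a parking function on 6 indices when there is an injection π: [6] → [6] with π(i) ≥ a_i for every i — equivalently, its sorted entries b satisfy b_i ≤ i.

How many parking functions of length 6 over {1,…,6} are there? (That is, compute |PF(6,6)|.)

Count = 1·7^5 = 1×16807 = 16807 (Konheim–Weiss)
One tuple (3,1,1,3,2,6) → sorted (1,1,2,3,3,6): b_i ≤ i ∀i, a PF.

16807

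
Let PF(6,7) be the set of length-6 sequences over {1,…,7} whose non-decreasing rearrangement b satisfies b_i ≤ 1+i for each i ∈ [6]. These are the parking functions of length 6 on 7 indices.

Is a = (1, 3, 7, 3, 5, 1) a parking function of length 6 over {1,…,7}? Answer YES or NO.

YES

Rearranged: b = (1, 1, 3, 3, 5, 7).
  b_1=1 ≤ 2
  b_2=1 ≤ 3
  b_3=3 ≤ 4
  b_4=3 ≤ 5
  b_5=5 ≤ 6
  b_6=7 ≤ 7
All bounds hold ⇒ YES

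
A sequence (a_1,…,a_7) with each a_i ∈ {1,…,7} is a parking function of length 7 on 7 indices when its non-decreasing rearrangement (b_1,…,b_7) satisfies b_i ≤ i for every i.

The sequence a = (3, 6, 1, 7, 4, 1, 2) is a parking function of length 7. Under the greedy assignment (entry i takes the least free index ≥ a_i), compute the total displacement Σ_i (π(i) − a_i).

Σπ(i) = 1+…+7 = 28; Σa = 3+6+1+7+4+1+2 = 24; disp = 28−24 = 4.

4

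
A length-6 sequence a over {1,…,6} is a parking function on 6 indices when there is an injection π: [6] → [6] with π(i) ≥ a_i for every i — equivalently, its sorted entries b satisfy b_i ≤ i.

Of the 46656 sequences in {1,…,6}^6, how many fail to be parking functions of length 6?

29849

|PF(6,6)| = (7−6)·7^(6−1) = 1×16807 = 16807
Example (1,6,6,3,6,4) → sorted (1,3,4,6,6,6): b_2=3>2, not a PF.
6^6 − 16807 = 46656 − 16807 = 29849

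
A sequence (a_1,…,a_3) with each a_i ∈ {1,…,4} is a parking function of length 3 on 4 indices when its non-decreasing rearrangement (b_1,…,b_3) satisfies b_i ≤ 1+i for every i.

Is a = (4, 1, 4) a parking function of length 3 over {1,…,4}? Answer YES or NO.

Rearranged: b = (1, 4, 4).
  b_1=1 ≤ 2
  b_2=4 > 3
  fails at i=2 ⇒ NO

NO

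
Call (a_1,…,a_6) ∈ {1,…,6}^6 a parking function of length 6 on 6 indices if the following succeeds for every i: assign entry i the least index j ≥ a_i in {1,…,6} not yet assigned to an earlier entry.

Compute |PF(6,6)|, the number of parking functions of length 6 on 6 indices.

16807

|PF| = (6−6+1)·(6+1)^(6−1) = 1 · 16807 = 16807
One tuple (2,6,5,1,3,1) → sorted (1,1,2,3,5,6): b_i ≤ i ∀i, a PF.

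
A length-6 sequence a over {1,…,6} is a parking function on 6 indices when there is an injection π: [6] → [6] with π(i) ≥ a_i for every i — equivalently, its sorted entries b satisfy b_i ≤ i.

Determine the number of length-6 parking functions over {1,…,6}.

|PF(6,6)| = (6+1−6)·(6+1)^{6−1} = 1·16807 = 16807 [KW]
E.g. (2,2,3,1,2,6) → sorted (1,2,2,2,3,6): b_i ≤ i ∀i, a PF.

16807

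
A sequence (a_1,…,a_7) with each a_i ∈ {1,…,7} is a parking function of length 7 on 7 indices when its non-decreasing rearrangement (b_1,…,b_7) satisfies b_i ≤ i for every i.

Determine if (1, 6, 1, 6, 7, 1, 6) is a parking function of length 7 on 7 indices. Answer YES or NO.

Rearranged: b = (1, 1, 1, 6, 6, 6, 7).
  b_1=1 ≤ 1
  b_2=1 ≤ 2
  b_3=1 ≤ 3
  b_4=6 > 4
  fails at i=4 ⇒ NO

NO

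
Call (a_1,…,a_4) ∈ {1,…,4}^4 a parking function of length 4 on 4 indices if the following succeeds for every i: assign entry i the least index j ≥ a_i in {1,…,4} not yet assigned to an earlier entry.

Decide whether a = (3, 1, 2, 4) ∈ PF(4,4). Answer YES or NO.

YES

Order a: b = (1, 2, 3, 4).
  b_1=1 ≤ 1
  b_2=2 ≤ 2
  b_3=3 ≤ 3
  b_4=4 ≤ 4
All bounds hold ⇒ YES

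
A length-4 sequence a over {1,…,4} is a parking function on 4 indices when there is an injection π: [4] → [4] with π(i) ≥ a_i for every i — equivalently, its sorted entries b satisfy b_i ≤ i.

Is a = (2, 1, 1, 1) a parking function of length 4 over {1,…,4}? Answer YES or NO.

YES

Rearranged: b = (1, 1, 1, 2).
  b_1=1 ≤ 1
  b_2=1 ≤ 2
  b_3=1 ≤ 3
  b_4=2 ≤ 4
All bounds hold ⇒ YES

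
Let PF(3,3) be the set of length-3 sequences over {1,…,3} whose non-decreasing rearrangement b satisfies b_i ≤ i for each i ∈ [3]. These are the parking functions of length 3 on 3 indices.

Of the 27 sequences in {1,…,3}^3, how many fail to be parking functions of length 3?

|PF| = 1·4^2 = 1·16 = 16 [KW]
Example (2,3,3) → sorted (2,3,3): b_1=2>1, not a PF.
3^3 − 16 = 27 − 16 = 11

11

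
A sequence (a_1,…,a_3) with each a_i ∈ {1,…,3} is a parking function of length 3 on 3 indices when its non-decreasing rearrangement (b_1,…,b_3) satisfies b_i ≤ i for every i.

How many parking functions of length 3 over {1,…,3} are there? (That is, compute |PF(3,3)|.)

#PF = (3−3+1)·(3+1)^(3−1) = 1·16 = 16 (Pollak)
Example (3,2,1) → sorted (1,2,3): b_i ≤ i ∀i, a PF.

16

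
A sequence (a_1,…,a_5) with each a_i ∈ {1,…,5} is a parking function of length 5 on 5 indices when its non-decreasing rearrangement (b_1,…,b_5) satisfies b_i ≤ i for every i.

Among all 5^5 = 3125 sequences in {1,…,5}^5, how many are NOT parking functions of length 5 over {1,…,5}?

1829

#PF = (6−5)·6^(5−1) = 1·1296 = 1296
E.g. (2,2,4,3,2) → sorted (2,2,2,3,4): b_1=2>1, not a PF.
Total 3125; non-PF = 3125−1296 = 1829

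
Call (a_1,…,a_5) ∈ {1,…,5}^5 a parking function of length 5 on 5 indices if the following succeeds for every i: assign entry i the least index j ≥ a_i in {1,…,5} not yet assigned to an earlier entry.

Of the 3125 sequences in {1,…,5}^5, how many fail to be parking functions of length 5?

|PF| = (6−5)·6^(5−1) = 1×1296 = 1296
One tuple (5,4,4,5,4) → sorted (4,4,4,5,5): b_1=4>1, not a PF.
So 3125 − 1296 = 1829 fail.

1829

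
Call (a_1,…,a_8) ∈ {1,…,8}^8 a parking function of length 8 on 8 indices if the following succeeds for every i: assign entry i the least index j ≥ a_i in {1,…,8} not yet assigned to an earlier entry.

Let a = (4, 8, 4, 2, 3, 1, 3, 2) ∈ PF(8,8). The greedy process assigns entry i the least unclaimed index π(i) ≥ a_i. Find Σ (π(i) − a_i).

Σπ = 36 ({1..8} each once); Σa = 4+8+4+2+3+1+3+2 = 27; disp = 36−27 = 9.

9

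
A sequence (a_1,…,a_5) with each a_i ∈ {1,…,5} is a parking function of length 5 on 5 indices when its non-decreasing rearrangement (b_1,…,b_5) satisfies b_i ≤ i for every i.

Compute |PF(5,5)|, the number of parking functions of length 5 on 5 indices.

|PF| = (5+1−5)·(5+1)^{5−1} = 1×1296 = 1296 (Pollak)
Example (2,4,5,1,1) → sorted (1,1,2,4,5): b_i ≤ i ∀i, a PF.

1296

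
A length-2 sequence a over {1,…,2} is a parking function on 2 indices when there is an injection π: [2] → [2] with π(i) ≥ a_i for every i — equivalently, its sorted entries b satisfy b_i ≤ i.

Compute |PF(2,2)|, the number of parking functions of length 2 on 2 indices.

#PF = (2−2+1)·(2+1)^(2−1) = 1×3 = 3 (Konheim–Weiss)
One tuple (1,2) → sorted (1,2): b_i ≤ i ∀i, a PF.

3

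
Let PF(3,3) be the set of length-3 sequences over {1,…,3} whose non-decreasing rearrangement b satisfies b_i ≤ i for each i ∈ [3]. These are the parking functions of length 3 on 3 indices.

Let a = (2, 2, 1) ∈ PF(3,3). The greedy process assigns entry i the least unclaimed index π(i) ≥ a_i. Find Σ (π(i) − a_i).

Σπ = 6 ({1..3} each once); Σa = 2+2+1 = 5; disp = 6−5 = 1.

1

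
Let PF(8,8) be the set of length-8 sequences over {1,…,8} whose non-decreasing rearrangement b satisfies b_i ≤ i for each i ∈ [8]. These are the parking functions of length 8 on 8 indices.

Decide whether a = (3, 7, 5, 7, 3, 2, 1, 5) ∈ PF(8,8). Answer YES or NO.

Rearranged: b = (1, 2, 3, 3, 5, 5, 7, 7).
  b_1=1 ≤ 1
  b_2=2 ≤ 2
  b_3=3 ≤ 3
  b_4=3 ≤ 4
  b_5=5 ≤ 5
  b_6=5 ≤ 6
  b_7=7 ≤ 7
  b_8=7 ≤ 8
All bounds hold ⇒ YES

YES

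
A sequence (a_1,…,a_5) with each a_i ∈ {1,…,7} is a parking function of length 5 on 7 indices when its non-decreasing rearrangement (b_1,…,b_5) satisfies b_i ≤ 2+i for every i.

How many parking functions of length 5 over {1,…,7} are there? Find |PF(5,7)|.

12288

|PF| = (7−5+1)·(7+1)^(5−1) = 3 · 4096 = 12288 [KW]
E.g. (1,4,7,3,5) → sorted (1,3,4,5,7): b_i ≤ 2+i ∀i, a PF.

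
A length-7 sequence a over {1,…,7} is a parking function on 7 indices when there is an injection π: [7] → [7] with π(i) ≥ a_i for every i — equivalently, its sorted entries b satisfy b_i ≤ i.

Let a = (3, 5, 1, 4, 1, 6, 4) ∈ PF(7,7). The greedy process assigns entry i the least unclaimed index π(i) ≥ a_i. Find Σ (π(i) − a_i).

4

Σπ = 7·8/2 = 28 (π permutes [7]); Σa = 3+5+1+4+1+6+4 = 24; disp = 28−24 = 4.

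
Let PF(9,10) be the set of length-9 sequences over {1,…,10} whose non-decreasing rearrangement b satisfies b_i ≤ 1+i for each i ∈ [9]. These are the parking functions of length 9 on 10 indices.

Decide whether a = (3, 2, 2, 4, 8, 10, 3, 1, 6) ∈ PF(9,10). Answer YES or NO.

Rearranged: b = (1, 2, 2, 3, 3, 4, 6, 8, 10).
  b_1=1 ≤ 2
  b_2=2 ≤ 3
  b_3=2 ≤ 4
  b_4=3 ≤ 5
  b_5=3 ≤ 6
  b_6=4 ≤ 7
  b_7=6 ≤ 8
  b_8=8 ≤ 9
  b_9=10 ≤ 10
All bounds hold ⇒ YES

YES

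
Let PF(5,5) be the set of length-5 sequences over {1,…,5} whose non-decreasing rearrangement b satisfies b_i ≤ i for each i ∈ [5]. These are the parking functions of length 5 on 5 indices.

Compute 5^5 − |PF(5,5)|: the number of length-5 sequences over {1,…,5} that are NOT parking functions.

1829

Count = (5+1−5)·(5+1)^{5−1} = 1×1296 = 1296 (Pollak)
Example (5,5,3,4,5) → sorted (3,4,5,5,5): b_1=3>1, not a PF.
5^5 − 1296 = 3125 − 1296 = 1829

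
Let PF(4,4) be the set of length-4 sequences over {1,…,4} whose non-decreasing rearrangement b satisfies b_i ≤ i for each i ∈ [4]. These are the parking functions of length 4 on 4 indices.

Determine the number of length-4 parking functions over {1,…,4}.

Count = (4−4+1)·(4+1)^(4−1) = 1×125 = 125 (Pollak)
E.g. (1,2,3,1) → sorted (1,1,2,3): b_i ≤ i ∀i, a PF.

125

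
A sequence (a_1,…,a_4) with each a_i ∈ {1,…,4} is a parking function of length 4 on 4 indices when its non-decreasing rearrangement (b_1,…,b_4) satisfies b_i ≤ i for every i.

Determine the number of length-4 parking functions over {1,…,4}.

125

|PF(4,4)| = (4+1−4)·(4+1)^{4−1} = 1·125 = 125 (Pollak)
E.g. (3,1,1,2) → sorted (1,1,2,3): b_i ≤ i ∀i, a PF.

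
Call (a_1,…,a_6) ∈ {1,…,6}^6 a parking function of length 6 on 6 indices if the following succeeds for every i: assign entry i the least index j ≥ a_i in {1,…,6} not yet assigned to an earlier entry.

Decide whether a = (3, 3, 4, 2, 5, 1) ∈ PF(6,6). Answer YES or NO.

YES

Order a: b = (1, 2, 3, 3, 4, 5).
  b_1=1 ≤ 1
  b_2=2 ≤ 2
  b_3=3 ≤ 3
  b_4=3 ≤ 4
  b_5=4 ≤ 5
  b_6=5 ≤ 6
All bounds hold ⇒ YES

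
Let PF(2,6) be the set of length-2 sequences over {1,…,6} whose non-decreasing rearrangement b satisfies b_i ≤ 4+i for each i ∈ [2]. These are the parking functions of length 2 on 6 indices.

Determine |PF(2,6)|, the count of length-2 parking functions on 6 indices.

Count = 5·7^1 = 5·7 = 35 [KW]
Check (2,5) → sorted (2,5): b_i ≤ 4+i ∀i, a PF.

35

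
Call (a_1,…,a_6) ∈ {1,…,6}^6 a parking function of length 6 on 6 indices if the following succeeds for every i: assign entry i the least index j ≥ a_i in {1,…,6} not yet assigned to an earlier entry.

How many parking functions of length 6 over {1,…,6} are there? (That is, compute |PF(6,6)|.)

#PF = (7−6)·7^(6−1) = 1 · 16807 = 16807
One tuple (1,6,4,2,3,5) → sorted (1,2,3,4,5,6): b_i ≤ i ∀i, a PF.

16807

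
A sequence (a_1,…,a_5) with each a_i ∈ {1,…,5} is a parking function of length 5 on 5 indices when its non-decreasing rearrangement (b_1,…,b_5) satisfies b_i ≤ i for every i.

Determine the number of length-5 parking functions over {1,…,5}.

|PF| = (5−5+1)·(5+1)^(5−1) = 1·1296 = 1296 (Pollak)
E.g. (5,4,1,2,1) → sorted (1,1,2,4,5): b_i ≤ i ∀i, a PF.

1296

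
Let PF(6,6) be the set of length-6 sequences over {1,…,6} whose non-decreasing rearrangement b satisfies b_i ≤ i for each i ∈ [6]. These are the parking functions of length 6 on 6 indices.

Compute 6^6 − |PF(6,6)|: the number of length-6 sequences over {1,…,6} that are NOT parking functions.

#PF = 1·7^5 = 1·16807 = 16807 [KW]
One tuple (6,2,5,6,2,4) → sorted (2,2,4,5,6,6): b_1=2>1, not a PF.
6^6 − 16807 = 46656 − 16807 = 29849

29849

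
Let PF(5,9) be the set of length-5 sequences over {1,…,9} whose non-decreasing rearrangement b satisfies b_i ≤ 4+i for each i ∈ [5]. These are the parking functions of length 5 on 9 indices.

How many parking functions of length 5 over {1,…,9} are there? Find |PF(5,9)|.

50000

#PF = (9−5+1)·(9+1)^(5−1) = 5×10000 = 50000
Example (9,2,6,8,4) → sorted (2,4,6,8,9): b_i ≤ 4+i ∀i, a PF.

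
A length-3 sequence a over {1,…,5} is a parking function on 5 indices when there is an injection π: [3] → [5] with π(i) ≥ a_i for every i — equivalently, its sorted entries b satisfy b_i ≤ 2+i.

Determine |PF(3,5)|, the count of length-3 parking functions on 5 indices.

108

|PF(3,5)| = (5−3+1)·(5+1)^(3−1) = 3×36 = 108 (Pollak)
Check (3,5,2) → sorted (2,3,5): b_i ≤ 2+i ∀i, a PF.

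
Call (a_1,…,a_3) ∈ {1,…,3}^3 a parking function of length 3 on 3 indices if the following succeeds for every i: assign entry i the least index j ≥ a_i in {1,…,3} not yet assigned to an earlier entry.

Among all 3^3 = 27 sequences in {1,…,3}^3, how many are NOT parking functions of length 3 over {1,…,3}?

11

|PF| = (4−3)·4^(3−1) = 1×16 = 16 (Pollak)
Example (3,3,3) → sorted (3,3,3): b_1=3>1, not a PF.
3^3 − 16 = 27 − 16 = 11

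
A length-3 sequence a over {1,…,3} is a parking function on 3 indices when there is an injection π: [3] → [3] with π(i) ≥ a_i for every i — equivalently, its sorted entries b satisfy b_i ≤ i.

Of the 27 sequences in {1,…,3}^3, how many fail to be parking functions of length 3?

|PF(3,3)| = (4−3)·4^(3−1) = 1 · 16 = 16 (Pollak)
Check (2,3,3) → sorted (2,3,3): b_1=2>1, not a PF.
So 27 − 16 = 11 fail.

11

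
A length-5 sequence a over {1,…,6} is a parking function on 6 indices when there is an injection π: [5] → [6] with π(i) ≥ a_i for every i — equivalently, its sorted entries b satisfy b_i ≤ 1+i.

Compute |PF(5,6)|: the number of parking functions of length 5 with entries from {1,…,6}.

#PF = (6−5+1)·(6+1)^(5−1) = 2 · 2401 = 4802 (Pollak)
One tuple (6,2,3,1,4) → sorted (1,2,3,4,6): b_i ≤ 1+i ∀i, a PF.

4802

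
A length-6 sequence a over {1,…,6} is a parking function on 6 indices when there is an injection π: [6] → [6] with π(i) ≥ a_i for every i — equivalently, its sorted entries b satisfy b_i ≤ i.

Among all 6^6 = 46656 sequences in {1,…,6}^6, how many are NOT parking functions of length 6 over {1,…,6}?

29849

Count = (7−6)·7^(6−1) = 1·16807 = 16807 (Konheim–Weiss)
One tuple (2,4,5,6,6,6) → sorted (2,4,5,6,6,6): b_1=2>1, not a PF.
Total 46656; non-PF = 46656−16807 = 29849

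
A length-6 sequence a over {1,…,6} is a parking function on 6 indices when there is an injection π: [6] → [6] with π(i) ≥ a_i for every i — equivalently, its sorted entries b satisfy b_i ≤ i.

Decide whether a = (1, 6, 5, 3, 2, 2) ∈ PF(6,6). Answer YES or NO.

Order a: b = (1, 2, 2, 3, 5, 6).
  b_1=1 ≤ 1
  b_2=2 ≤ 2
  b_3=2 ≤ 3
  b_4=3 ≤ 4
  b_5=5 ≤ 5
  b_6=6 ≤ 6
All bounds hold ⇒ YES

YES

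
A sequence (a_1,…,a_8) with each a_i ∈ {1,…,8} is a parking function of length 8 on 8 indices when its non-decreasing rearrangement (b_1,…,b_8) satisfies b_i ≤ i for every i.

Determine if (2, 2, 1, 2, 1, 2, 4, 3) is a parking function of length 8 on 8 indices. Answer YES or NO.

Sorted: b = (1, 1, 2, 2, 2, 2, 3, 4).
  b_1=1 ≤ 1
  b_2=1 ≤ 2
  b_3=2 ≤ 3
  b_4=2 ≤ 4
  b_5=2 ≤ 5
  b_6=2 ≤ 6
  b_7=3 ≤ 7
  b_8=4 ≤ 8
All bounds hold ⇒ YES

YES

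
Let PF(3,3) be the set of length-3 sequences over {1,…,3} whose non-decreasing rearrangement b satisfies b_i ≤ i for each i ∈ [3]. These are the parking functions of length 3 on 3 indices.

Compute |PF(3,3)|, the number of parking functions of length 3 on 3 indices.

16

|PF| = (4−3)·4^(3−1) = 1 · 16 = 16
Example (2,1,3) → sorted (1,2,3): b_i ≤ i ∀i, a PF.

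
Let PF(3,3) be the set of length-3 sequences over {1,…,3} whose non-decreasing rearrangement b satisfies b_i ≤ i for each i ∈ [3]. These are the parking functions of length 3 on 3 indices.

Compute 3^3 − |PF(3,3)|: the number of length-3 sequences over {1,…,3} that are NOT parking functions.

|PF(3,3)| = (3−3+1)·(3+1)^(3−1) = 1×16 = 16 (Konheim–Weiss)
Check (3,2,3) → sorted (2,3,3): b_1=2>1, not a PF.
So 27 − 16 = 11 fail.

11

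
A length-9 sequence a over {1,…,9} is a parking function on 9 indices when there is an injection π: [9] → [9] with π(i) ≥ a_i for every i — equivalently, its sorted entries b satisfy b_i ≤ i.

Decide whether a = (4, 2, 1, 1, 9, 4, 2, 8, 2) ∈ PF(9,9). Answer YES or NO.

Order a: b = (1, 1, 2, 2, 2, 4, 4, 8, 9).
  b_1=1 ≤ 1
  b_2=1 ≤ 2
  b_3=2 ≤ 3
  b_4=2 ≤ 4
  b_5=2 ≤ 5
  b_6=4 ≤ 6
  b_7=4 ≤ 7
  b_8=8 ≤ 8
  b_9=9 ≤ 9
All bounds hold ⇒ YES

YES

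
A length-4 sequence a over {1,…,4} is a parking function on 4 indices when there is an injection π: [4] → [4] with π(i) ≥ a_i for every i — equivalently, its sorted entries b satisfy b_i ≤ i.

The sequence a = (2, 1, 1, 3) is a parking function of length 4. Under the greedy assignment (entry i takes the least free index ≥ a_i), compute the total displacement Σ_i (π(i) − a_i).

3

Σπ = 4·5/2 = 10 (π permutes [4]); Σa = 2+1+1+3 = 7; disp = 10−7 = 3.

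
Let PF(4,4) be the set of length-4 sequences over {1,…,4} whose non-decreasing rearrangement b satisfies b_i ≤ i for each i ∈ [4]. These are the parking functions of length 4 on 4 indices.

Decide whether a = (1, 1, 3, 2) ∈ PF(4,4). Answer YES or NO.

YES

Rearranged: b = (1, 1, 2, 3).
  b_1=1 ≤ 1
  b_2=1 ≤ 2
  b_3=2 ≤ 3
  b_4=3 ≤ 4
All bounds hold ⇒ YES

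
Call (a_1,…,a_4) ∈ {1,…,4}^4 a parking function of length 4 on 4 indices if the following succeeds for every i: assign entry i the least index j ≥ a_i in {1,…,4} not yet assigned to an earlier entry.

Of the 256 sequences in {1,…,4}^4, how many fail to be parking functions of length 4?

Count = (5−4)·5^(4−1) = 1 · 125 = 125 (Pollak)
Example (4,4,2,3) → sorted (2,3,4,4): b_1=2>1, not a PF.
So 256 − 125 = 131 fail.

131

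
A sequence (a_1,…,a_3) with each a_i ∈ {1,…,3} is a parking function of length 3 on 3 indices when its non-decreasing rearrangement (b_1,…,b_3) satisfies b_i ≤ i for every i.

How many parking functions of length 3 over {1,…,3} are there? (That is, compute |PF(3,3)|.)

16

#PF = 1·4^2 = 1×16 = 16
One tuple (1,2,2) → sorted (1,2,2): b_i ≤ i ∀i, a PF.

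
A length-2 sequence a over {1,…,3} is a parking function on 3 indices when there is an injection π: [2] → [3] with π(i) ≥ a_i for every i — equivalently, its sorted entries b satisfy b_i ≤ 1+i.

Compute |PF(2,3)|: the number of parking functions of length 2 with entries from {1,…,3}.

8

|PF| = (4−2)·4^(2−1) = 2 · 4 = 8 (Pollak)
Check (3,2) → sorted (2,3): b_i ≤ 1+i ∀i, a PF.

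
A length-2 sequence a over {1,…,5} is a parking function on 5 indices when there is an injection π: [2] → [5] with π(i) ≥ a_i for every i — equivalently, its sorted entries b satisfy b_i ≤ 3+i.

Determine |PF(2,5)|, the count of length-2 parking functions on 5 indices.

#PF = (5+1−2)·(5+1)^{2−1} = 4×6 = 24 [KW]
One tuple (1,3) → sorted (1,3): b_i ≤ 3+i ∀i, a PF.

24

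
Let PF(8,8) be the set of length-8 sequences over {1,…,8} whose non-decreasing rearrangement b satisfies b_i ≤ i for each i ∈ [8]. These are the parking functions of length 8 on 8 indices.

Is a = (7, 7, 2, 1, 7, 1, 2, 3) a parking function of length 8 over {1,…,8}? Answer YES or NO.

NO

Sorted: b = (1, 1, 2, 2, 3, 7, 7, 7).
  b_1=1 ≤ 1
  b_2=1 ≤ 2
  b_3=2 ≤ 3
  b_4=2 ≤ 4
  b_5=3 ≤ 5
  b_6=7 > 6
  fails at i=6 ⇒ NO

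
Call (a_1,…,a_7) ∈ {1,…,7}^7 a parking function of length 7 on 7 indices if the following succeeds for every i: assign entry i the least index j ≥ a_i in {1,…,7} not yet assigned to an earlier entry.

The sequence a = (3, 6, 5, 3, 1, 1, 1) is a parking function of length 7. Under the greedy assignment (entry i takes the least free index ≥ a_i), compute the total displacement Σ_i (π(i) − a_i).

Σπ = 7·8/2 = 28 (π permutes [7]); Σa = 3+6+5+3+1+1+1 = 20; disp = 28−20 = 8.

8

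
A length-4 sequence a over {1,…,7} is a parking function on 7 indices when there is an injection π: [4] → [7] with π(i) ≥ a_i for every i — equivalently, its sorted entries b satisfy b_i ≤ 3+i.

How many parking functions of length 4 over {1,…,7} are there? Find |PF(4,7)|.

#PF = 4·8^3 = 4·512 = 2048 [KW]
Example (1,4,3,1) → sorted (1,1,3,4): b_i ≤ 3+i ∀i, a PF.

2048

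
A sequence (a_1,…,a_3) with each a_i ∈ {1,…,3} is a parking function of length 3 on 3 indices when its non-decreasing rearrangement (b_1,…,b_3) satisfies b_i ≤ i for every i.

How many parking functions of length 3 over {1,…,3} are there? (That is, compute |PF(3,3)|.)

16

#PF = (3+1−3)·(3+1)^{3−1} = 1 · 16 = 16
E.g. (3,2,1) → sorted (1,2,3): b_i ≤ i ∀i, a PF.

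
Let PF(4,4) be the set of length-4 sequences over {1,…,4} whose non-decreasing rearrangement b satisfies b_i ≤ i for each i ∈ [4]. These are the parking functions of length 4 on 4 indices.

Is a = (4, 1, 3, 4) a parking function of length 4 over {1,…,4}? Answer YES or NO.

NO

Order a: b = (1, 3, 4, 4).
  b_1=1 ≤ 1
  b_2=3 > 2
  fails at i=2 ⇒ NO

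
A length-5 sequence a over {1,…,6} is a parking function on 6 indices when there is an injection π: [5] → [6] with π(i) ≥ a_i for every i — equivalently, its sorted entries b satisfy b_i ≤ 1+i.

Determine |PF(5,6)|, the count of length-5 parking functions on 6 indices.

|PF| = 2·7^4 = 2·2401 = 4802 [KW]
E.g. (1,5,1,4,3) → sorted (1,1,3,4,5): b_i ≤ 1+i ∀i, a PF.

4802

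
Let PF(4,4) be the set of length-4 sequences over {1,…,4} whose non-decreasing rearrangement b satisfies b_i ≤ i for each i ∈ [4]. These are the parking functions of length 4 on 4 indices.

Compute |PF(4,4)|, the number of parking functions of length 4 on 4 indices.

125

#PF = (5−4)·5^(4−1) = 1 · 125 = 125 (Konheim–Weiss)
Check (1,3,4,2) → sorted (1,2,3,4): b_i ≤ i ∀i, a PF.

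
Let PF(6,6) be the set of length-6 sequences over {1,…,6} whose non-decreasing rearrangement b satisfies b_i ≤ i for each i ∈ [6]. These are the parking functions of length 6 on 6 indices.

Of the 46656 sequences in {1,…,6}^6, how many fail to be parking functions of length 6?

29849

Count = 1·7^5 = 1·16807 = 16807 (Pollak)
E.g. (4,6,5,5,6,6) → sorted (4,5,5,6,6,6): b_1=4>1, not a PF.
6^6 − 16807 = 46656 − 16807 = 29849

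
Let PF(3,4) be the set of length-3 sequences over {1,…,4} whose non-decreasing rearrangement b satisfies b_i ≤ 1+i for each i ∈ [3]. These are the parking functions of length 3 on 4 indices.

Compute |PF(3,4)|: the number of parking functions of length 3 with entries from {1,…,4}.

|PF(3,4)| = (4−3+1)·(4+1)^(3−1) = 2·25 = 50
E.g. (1,3,1) → sorted (1,1,3): b_i ≤ 1+i ∀i, a PF.

50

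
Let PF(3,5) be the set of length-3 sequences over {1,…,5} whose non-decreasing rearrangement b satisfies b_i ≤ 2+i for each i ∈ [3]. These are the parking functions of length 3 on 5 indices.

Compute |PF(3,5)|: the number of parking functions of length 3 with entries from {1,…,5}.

|PF(3,5)| = 3·6^2 = 3×36 = 108 [KW]
E.g. (5,2,1) → sorted (1,2,5): b_i ≤ 2+i ∀i, a PF.

108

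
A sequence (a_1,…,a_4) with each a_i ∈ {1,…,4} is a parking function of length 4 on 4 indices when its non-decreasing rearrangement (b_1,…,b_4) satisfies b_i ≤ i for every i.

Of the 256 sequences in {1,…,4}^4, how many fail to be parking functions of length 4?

|PF| = (5−4)·5^(4−1) = 1×125 = 125 [KW]
Example (3,3,4,3) → sorted (3,3,3,4): b_1=3>1, not a PF.
Total 256; non-PF = 256−125 = 131

131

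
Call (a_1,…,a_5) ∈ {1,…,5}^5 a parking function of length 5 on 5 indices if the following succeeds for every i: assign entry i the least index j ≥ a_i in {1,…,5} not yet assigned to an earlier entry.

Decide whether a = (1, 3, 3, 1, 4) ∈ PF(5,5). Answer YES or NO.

YES

Rearranged: b = (1, 1, 3, 3, 4).
  b_1=1 ≤ 1
  b_2=1 ≤ 2
  b_3=3 ≤ 3
  b_4=3 ≤ 4
  b_5=4 ≤ 5
All bounds hold ⇒ YES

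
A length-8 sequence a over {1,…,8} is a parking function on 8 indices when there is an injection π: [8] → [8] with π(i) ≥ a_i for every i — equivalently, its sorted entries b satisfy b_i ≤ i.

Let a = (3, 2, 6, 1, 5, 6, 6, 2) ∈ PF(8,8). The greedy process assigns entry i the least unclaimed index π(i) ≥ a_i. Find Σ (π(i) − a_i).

5

Σπ = 8·9/2 = 36 (π permutes [8]); Σa = 3+2+6+1+5+6+6+2 = 31; disp = 36−31 = 5.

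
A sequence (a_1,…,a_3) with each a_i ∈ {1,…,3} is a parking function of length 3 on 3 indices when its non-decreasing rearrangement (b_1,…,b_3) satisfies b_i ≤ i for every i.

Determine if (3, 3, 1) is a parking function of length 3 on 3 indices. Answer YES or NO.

Sorted: b = (1, 3, 3).
  b_1=1 ≤ 1
  b_2=3 > 2
  fails at i=2 ⇒ NO

NO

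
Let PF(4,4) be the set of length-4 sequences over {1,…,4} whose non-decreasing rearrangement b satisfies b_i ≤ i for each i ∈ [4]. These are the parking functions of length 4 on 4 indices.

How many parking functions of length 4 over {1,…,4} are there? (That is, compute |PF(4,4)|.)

125

Count = (4+1−4)·(4+1)^{4−1} = 1 · 125 = 125 [KW]
One tuple (1,1,1,3) → sorted (1,1,1,3): b_i ≤ i ∀i, a PF.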